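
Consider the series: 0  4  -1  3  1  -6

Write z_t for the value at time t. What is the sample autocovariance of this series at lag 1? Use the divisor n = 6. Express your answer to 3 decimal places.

Mean z̄ = (0 + 4 − 1 + 3 + 1 − 6)/6 = 0.1667
Σ_{t=1}^{5}(z_t−z̄)(z_{t+1}−z̄) = -11.1944
γ_1 = -11.1944 / 6 = -1.866

-1.866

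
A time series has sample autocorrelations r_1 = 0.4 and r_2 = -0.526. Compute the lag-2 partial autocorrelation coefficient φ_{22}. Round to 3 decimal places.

-0.817

φ_{22} = (r_2 − r_1²) / (1 − r_1²)
r_1² = (0.4)² = 0.16
Numerator = -0.526 − 0.1600 = -0.6860; denominator = 1 − 0.1600 = 0.8400
φ_{22} = -0.6860 / 0.8400 = -0.817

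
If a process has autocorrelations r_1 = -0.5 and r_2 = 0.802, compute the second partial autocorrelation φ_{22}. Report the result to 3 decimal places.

0.736

φ_{22} = (r_2 − r_1²) / (1 − r_1²)
r_1² = (-0.5)² = 0.25
Numerator = 0.802 − 0.2500 = 0.5520; denominator = 1 − 0.2500 = 0.7500
φ_{22} = 0.5520 / 0.7500 = 0.736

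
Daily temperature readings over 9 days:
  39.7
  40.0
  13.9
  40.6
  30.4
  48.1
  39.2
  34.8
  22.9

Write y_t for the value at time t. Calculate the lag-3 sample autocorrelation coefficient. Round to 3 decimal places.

-0.456

Mean ȳ = (39.7 + 40.0 + 13.9 + 40.6 + 30.4 + 48.1 + 39.2 + 34.8 + 22.9)/9 = 34.4000
Numerator Σ_{t=1}^{6}(y_t−ȳ)(y_{t+3}−ȳ) = -399.7800
Denominator Σ(y_t−ȳ)² = 877.2800
r_3 = -399.7800 / 877.2800 = -0.456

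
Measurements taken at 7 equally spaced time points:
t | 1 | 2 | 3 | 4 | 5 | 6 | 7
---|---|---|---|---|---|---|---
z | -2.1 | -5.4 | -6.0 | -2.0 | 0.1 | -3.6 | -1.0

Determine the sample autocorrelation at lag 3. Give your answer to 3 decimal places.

Mean z̄ = (-2.1 − 5.4 − 6.0 − 2.0 + 0.1 − 3.6 − 1.0)/7 = -2.8571
Numerator Σ_{t=1}^{4}(z_t−z̄)(z_{t+3}−z̄) = -2.9441
Denominator Σ(z_t−z̄)² = 30.3971
r_3 = -2.9441 / 30.3971 = -0.097

-0.097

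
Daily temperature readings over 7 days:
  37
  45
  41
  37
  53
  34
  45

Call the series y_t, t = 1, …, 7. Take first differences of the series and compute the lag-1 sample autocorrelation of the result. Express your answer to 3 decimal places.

-0.705

First differences Δy: 8, -4, -4, 16, -19, 11
Mean of differences = 1.3333
Numerator Σ(Δy_t−Δȳ)(Δy_{t+1}−Δȳ) = -580.1111
Denominator Σ(Δy_t−Δȳ)² = 823.3333
r_1(Δy) = -580.1111 / 823.3333 = -0.705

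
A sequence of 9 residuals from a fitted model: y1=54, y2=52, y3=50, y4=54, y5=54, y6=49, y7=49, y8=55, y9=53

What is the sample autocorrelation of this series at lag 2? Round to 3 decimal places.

Mean ȳ = (54 + 52 + 50 + 54 + 54 + 49 + 49 + 55 + 53)/9 = 52.2222
Σ(y_t−ȳ)(y_{t+2}−ȳ) = (-3.9506) + (-0.3951) + (-3.9506) + (-5.7284) + (-5.7284) + (-8.9506) + (-2.5062) = -31.2099
Denominator Σ(y_t−ȳ)² = 43.5556
r_2 = -31.2099 / 43.5556 = -0.717

-0.717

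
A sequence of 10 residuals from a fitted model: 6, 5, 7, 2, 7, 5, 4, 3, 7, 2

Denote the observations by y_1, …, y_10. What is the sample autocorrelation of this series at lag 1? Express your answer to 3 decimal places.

-0.563

Mean ȳ = (6 + 5 + 7 + 2 + 7 + 5 + 4 + 3 + 7 + 2)/10 = 4.8000
Numerator Σ_{t=1}^{9}(y_t−ȳ)(y_{t+1}−ȳ) = -20.0400
Denominator Σ(y_t−ȳ)² = 35.6000
r_1 = -20.0400 / 35.6000 = -0.563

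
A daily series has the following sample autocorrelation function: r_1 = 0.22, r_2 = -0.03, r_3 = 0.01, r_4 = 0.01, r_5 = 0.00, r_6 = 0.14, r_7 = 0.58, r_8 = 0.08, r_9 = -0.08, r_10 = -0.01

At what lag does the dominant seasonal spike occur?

7

The largest autocorrelation is r_7 = 0.58; the remaining lags stay at or below 0.22.
The dominant spike at lag 7 indicates a seasonal period of 7.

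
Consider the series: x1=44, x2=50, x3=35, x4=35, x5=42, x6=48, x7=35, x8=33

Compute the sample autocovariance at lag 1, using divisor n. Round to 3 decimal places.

1.836

Mean x̄ = (44 + 50 + 35 + 35 + 42 + 48 + 35 + 33)/8 = 40.2500
Deviations: 3.7500, 9.7500, -5.2500, -5.2500, 1.7500, 7.7500, -5.2500, -7.2500
Σ_{t=1}^{7}(x_t−x̄)(x_{t+1}−x̄) = 14.6875
γ_1 = 14.6875 / 8 = 1.836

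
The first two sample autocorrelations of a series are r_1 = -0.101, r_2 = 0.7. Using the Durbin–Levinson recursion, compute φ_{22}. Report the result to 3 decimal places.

0.697

φ_{22} = (r_2 − r_1²) / (1 − r_1²)
r_1² = (-0.101)² = 0.010201
Numerator = 0.7 − 0.0102 = 0.6898; denominator = 1 − 0.0102 = 0.9898
φ_{22} = 0.6898 / 0.9898 = 0.697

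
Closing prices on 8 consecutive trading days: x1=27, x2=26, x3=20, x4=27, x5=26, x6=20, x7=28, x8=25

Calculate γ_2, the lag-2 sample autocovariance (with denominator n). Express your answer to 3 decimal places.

-2.613

Mean x̄ = (27 + 26 + 20 + 27 + 26 + 20 + 28 + 25)/8 = 24.8750
Deviations: 2.1250, 1.1250, -4.8750, 2.1250, 1.1250, -4.8750, 3.1250, 0.1250
Σ_{t=1}^{6}(x_t−x̄)(x_{t+2}−x̄) = -20.9063
γ_2 = -20.9063 / 8 = -2.613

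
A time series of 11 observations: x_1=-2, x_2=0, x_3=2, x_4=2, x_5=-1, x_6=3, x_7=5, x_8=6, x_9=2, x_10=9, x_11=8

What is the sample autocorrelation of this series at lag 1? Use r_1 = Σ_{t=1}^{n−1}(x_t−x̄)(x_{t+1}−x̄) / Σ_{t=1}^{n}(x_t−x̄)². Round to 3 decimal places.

Mean x̄ = (-2 + 0 + 2 + 2 − 1 + 3 + 5 + 6 + 2 + 9 + 8)/11 = 3.0909
Numerator Σ_{t=1}^{10}(x_t−x̄)(x_{t+1}−x̄) = 49.9008
Denominator Σ(x_t−x̄)² = 126.9091
r_1 = 49.9008 / 126.9091 = 0.393

0.393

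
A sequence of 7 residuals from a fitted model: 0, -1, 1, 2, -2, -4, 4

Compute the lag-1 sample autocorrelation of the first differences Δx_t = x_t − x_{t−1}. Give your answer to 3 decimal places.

First differences Δx: -1, 2, 1, -4, -2, 8
Mean of differences = 0.6667
Numerator Σ(Δx_t−Δx̄)(Δx_{t+1}−Δx̄) = -10.4444
Denominator Σ(Δx_t−Δx̄)² = 87.3333
r_1(Δx) = -10.4444 / 87.3333 = -0.120

-0.120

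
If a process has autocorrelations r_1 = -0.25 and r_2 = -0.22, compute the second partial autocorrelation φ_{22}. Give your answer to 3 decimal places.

-0.301

φ_{22} = (r_2 − r_1²) / (1 − r_1²)
r_1² = (-0.25)² = 0.0625
Numerator = -0.22 − 0.0625 = -0.2825; denominator = 1 − 0.0625 = 0.9375
φ_{22} = -0.2825 / 0.9375 = -0.301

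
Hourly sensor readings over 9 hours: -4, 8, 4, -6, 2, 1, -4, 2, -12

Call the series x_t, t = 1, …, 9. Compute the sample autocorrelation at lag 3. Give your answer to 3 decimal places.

Mean x̄ = (-4 + 8 + 4 − 6 + 2 + 1 − 4 + 2 − 12)/9 = -1.0000
Σ(x_t−x̄)(x_{t+3}−x̄) = (15.0000) + (27.0000) + (10.0000) + (15.0000) + (9.0000) + (-22.0000) = 54.0000
Denominator Σ(x_t−x̄)² = 292.0000
r_3 = 54.0000 / 292.0000 = 0.185

0.185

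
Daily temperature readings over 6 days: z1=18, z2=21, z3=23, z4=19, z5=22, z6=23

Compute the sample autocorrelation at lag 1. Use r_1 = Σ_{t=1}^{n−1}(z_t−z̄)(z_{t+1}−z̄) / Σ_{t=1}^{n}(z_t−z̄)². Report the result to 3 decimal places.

-0.182

Mean z̄ = (18 + 21 + 23 + 19 + 22 + 23)/6 = 21.0000
Deviations from mean: -3.0000, 0.0000, 2.0000, -2.0000, 1.0000, 2.0000
Numerator Σ_{t=1}^{5}(z_t−z̄)(z_{t+1}−z̄) = -4.0000
Denominator Σ(z_t−z̄)² = 22.0000
r_1 = -4.0000 / 22.0000 = -0.182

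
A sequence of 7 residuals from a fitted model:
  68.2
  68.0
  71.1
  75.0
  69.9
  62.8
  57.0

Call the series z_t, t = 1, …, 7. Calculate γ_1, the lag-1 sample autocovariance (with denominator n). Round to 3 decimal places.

12.268

Mean z̄ = (68.2 + 68.0 + 71.1 + 75.0 + 69.9 + 62.8 + 57.0)/7 = 67.4286
Σ_{t=1}^{6}(z_t−z̄)(z_{t+1}−z̄) = 85.8792
γ_1 = 85.8792 / 7 = 12.268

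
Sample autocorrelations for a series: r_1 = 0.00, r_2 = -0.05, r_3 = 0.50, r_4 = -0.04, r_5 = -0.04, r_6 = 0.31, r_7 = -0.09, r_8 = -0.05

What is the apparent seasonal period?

3

The largest autocorrelation is r_3 = 0.50, with a weaker echo at lag 6 (0.31); the remaining lags stay at or below 0.00.
The dominant spike at lag 3 indicates a seasonal period of 3.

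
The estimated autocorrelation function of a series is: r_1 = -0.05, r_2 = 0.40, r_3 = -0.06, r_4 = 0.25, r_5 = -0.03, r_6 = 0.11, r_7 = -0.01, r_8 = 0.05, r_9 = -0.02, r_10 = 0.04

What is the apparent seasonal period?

The largest autocorrelation is r_2 = 0.40, with a weaker echo at lag 4 (0.25); the remaining lags stay at or below 0.11.
The dominant spike at lag 2 indicates a seasonal period of 2.

2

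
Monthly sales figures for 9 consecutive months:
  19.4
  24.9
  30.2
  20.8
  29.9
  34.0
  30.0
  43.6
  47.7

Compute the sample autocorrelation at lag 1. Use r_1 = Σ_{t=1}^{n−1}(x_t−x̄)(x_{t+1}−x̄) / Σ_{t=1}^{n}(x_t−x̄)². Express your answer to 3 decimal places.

Mean x̄ = (19.4 + 24.9 + 30.2 + 20.8 + 29.9 + 34.0 + 30.0 + 43.6 + 47.7)/9 = 31.1667
Numerator Σ_{t=1}^{8}(x_t−x̄)(x_{t+1}−x̄) = 287.1122
Denominator Σ(x_t−x̄)² = 725.0600
r_1 = 287.1122 / 725.0600 = 0.396

0.396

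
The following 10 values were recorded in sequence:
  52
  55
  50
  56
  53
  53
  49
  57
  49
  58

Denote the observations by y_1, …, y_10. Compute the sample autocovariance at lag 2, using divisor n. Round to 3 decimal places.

4.492

Mean ȳ = (52 + 55 + 50 + 56 + 53 + 53 + 49 + 57 + 49 + 58)/10 = 53.2000
Σ_{t=1}^{8}(y_t−ȳ)(y_{t+2}−ȳ) = 44.9200
γ_2 = 44.9200 / 10 = 4.492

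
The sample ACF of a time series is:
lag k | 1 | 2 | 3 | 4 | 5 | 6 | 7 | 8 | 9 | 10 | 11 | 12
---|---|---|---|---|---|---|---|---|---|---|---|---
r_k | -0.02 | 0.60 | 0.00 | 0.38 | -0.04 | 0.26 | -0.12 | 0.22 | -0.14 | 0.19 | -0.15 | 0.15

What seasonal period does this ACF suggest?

The largest autocorrelation is r_2 = 0.60, with weaker echoes at lags 4 (0.38), 6 (0.26), 8 (0.22), 10 (0.19) and 12 (0.15); the remaining lags stay at or below 0.00.
The dominant spike at lag 2 indicates a seasonal period of 2.

2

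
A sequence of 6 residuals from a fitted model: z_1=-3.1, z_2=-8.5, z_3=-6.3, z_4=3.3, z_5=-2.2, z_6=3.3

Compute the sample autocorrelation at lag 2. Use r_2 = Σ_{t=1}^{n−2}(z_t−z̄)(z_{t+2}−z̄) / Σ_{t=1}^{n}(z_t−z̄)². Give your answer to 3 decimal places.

Mean z̄ = (-3.1 − 8.5 − 6.3 + 3.3 − 2.2 + 3.3)/6 = -2.2500
Numerator Σ_{t=1}^{4}(z_t−z̄)(z_{t+2}−z̄) = -0.6450
Denominator Σ(z_t−z̄)² = 117.7950
r_2 = -0.6450 / 117.7950 = -0.005

-0.005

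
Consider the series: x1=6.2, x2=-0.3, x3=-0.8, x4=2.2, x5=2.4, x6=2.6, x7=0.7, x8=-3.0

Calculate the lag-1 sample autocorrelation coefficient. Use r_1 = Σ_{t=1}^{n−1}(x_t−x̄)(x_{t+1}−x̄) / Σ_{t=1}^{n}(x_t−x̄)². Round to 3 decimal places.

Mean x̄ = (6.2 − 0.3 − 0.8 + 2.2 + 2.4 + 2.6 + 0.7 − 3.0)/8 = 1.2500
Σ(x_t−x̄)(x_{t+1}−x̄) = (-7.6725) + (3.1775) + (-1.9475) + (1.0925) + (1.5525) + (-0.7425) + (2.3375) = -2.2025
Denominator Σ(x_t−x̄)² = 53.5200
r_1 = -2.2025 / 53.5200 = -0.041

-0.041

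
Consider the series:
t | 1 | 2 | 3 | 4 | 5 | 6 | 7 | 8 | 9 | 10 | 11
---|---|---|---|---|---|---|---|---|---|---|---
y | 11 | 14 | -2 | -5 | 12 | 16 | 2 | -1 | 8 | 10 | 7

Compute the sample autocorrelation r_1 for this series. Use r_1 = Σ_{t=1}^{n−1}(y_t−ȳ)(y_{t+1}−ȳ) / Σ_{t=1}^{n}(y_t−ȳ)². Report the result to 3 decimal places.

Mean ȳ = (11 + 14 − 2 − 5 + 12 + 16 + 2 − 1 + 8 + 10 + 7)/11 = 6.5455
Numerator Σ_{t=1}^{10}(y_t−ȳ)(y_{t+1}−ȳ) = 43.7025
Denominator Σ(y_t−ȳ)² = 492.7273
r_1 = 43.7025 / 492.7273 = 0.089

0.089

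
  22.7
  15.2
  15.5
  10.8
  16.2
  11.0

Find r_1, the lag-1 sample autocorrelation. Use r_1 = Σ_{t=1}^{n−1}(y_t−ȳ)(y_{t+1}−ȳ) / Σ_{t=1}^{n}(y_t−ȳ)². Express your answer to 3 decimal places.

-0.104

Mean ȳ = (22.7 + 15.2 + 15.5 + 10.8 + 16.2 + 11.0)/6 = 15.2333
Numerator Σ_{t=1}^{5}(y_t−ȳ)(y_{t+1}−ȳ) = -9.8178
Denominator Σ(y_t−ȳ)² = 94.3333
r_1 = -9.8178 / 94.3333 = -0.104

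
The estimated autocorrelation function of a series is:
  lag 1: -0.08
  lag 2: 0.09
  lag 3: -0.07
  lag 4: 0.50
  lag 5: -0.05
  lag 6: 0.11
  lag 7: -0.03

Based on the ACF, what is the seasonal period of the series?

The largest autocorrelation is r_4 = 0.50; the remaining lags stay at or below 0.11.
The dominant spike at lag 4 indicates a seasonal period of 4.

4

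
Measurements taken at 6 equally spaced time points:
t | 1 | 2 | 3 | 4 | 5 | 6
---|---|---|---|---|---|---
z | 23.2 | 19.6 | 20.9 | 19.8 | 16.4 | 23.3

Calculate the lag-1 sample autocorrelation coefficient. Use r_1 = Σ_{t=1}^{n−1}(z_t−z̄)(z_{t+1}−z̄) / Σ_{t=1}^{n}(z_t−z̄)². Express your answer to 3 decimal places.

Mean z̄ = (23.2 + 19.6 + 20.9 + 19.8 + 16.4 + 23.3)/6 = 20.5333
Σ(z_t−z̄)(z_{t+1}−z̄) = (-2.4889) + (-0.3422) + (-0.2689) + (3.0311) + (-11.4356) = -11.5044
Denominator Σ(z_t−z̄)² = 33.3933
r_1 = -11.5044 / 33.3933 = -0.345

-0.345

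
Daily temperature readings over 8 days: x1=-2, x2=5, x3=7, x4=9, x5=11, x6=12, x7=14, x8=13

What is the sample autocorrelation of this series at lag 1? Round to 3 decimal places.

Mean x̄ = (-2 + 5 + 7 + 9 + 11 + 12 + 14 + 13)/8 = 8.6250
Deviations from mean: -10.6250, -3.6250, -1.6250, 0.3750, 2.3750, 3.3750, 5.3750, 4.3750
Σ(x_t−x̄)(x_{t+1}−x̄) = (38.5156) + (5.8906) + (-0.6094) + (0.8906) + (8.0156) + (18.1406) + (23.5156) = 94.3594
Denominator Σ(x_t−x̄)² = 193.8750
r_1 = 94.3594 / 193.8750 = 0.487

0.487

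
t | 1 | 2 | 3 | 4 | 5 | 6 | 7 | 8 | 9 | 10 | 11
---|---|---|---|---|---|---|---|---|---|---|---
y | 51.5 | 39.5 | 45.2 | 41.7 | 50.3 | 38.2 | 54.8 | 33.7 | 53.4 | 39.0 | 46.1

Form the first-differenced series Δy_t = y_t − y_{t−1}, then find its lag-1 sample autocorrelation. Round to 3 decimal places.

-0.889

First differences Δy: -12.0, 5.7, -3.5, 8.6, -12.1, 16.6, -21.1, 19.7, -14.4, 7.1
Mean of differences = -0.5400
Numerator Σ(Δy_t−Δȳ)(Δy_{t+1}−Δȳ) = -1575.7816
Denominator Σ(Δy_t−Δȳ)² = 1772.8240
r_1(Δy) = -1575.7816 / 1772.8240 = -0.889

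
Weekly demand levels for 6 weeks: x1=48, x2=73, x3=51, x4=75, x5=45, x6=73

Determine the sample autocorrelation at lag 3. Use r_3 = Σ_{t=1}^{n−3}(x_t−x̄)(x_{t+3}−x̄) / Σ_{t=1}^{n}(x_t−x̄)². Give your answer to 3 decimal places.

-0.490

Mean x̄ = (48 + 73 + 51 + 75 + 45 + 73)/6 = 60.8333
Σ(x_t−x̄)(x_{t+3}−x̄) = (-181.8056) + (-192.6389) + (-119.6389) = -494.0833
Denominator Σ(x_t−x̄)² = 1008.8333
r_3 = -494.0833 / 1008.8333 = -0.490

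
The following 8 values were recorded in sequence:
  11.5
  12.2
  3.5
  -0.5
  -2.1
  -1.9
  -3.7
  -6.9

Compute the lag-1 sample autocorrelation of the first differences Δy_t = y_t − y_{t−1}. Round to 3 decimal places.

-0.142

First differences Δy: 0.7, -8.7, -4.0, -1.6, 0.2, -1.8, -3.2
Mean of differences = -2.6286
Numerator Σ(Δy_t−Δȳ)(Δy_{t+1}−Δȳ) = -8.5137
Denominator Σ(Δy_t−Δȳ)² = 59.8943
r_1(Δy) = -8.5137 / 59.8943 = -0.142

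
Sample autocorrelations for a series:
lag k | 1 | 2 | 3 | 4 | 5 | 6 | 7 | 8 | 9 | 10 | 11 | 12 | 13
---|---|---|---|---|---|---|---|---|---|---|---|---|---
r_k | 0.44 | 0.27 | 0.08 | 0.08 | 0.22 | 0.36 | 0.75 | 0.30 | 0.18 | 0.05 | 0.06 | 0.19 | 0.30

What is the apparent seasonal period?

7

The largest autocorrelation is r_7 = 0.75; the remaining lags stay at or below 0.44. The elevated value at lag 1 (0.44), dropping to 0.27 at lag 2, reflects decaying short-term dependence rather than seasonality.
The dominant spike at lag 7 indicates a seasonal period of 7.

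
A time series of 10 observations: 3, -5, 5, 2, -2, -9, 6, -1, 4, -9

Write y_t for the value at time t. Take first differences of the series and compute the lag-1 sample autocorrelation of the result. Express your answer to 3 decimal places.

First differences Δy: -8, 10, -3, -4, -7, 15, -7, 5, -13
Mean of differences = -1.3333
Numerator Σ(Δy_t−Δȳ)(Δy_{t+1}−Δȳ) = -369.7778
Denominator Σ(Δy_t−Δȳ)² = 690.0000
r_1(Δy) = -369.7778 / 690.0000 = -0.536

-0.536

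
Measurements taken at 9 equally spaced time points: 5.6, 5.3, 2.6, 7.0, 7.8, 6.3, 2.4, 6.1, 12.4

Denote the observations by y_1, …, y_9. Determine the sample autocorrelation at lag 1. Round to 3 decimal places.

Mean ȳ = (5.6 + 5.3 + 2.6 + 7.0 + 7.8 + 6.3 + 2.4 + 6.1 + 12.4)/9 = 6.1667
Numerator Σ_{t=1}^{8}(y_t−ȳ)(y_{t+1}−ȳ) = 1.5222
Denominator Σ(y_t−ȳ)² = 70.2200
r_1 = 1.5222 / 70.2200 = 0.022

0.022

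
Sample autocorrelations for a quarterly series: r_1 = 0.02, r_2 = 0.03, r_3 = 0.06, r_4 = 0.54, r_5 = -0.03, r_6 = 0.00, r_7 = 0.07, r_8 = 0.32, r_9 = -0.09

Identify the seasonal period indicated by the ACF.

4

The largest autocorrelation is r_4 = 0.54, with a weaker echo at lag 8 (0.32); the remaining lags stay at or below 0.07.
The dominant spike at lag 4 indicates a seasonal period of 4.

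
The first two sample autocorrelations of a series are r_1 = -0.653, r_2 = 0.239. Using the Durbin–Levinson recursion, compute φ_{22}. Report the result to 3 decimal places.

-0.327

φ_{22} = (r_2 − r_1²) / (1 − r_1²)
r_1² = (-0.653)² = 0.426409
Numerator = 0.239 − 0.4264 = -0.1874; denominator = 1 − 0.4264 = 0.5736
φ_{22} = -0.1874 / 0.5736 = -0.327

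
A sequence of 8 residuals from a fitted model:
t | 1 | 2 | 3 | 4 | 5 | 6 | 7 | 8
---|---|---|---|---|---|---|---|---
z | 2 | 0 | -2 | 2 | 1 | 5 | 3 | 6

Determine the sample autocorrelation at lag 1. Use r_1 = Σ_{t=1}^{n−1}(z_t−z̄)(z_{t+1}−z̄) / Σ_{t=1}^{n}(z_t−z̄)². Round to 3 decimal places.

Mean z̄ = (2 + 0 − 2 + 2 + 1 + 5 + 3 + 6)/8 = 2.1250
Σ(z_t−z̄)(z_{t+1}−z̄) = (0.2656) + (8.7656) + (0.5156) + (0.1406) + (-3.2344) + (2.5156) + (3.3906) = 12.3594
Denominator Σ(z_t−z̄)² = 46.8750
r_1 = 12.3594 / 46.8750 = 0.264

0.264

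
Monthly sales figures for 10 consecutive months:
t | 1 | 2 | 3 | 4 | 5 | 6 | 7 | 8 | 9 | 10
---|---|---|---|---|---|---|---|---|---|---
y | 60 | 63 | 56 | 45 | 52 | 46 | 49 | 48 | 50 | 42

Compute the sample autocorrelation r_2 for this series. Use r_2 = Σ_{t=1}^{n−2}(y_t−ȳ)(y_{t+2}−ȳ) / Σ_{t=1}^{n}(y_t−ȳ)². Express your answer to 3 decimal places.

0.125

Mean ȳ = (60 + 63 + 56 + 45 + 52 + 46 + 49 + 48 + 50 + 42)/10 = 51.1000
Numerator Σ_{t=1}^{8}(y_t−ȳ)(y_{t+2}−ȳ) = 50.9800
Denominator Σ(y_t−ȳ)² = 406.9000
r_2 = 50.9800 / 406.9000 = 0.125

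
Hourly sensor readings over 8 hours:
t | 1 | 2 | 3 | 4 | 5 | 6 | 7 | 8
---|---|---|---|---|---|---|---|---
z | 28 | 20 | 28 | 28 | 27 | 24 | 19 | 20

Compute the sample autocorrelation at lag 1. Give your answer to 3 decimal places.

0.136

Mean z̄ = (28 + 20 + 28 + 28 + 27 + 24 + 19 + 20)/8 = 24.2500
Numerator Σ_{t=1}^{7}(z_t−z̄)(z_{t+1}−z̄) = 15.4375
Denominator Σ(z_t−z̄)² = 113.5000
r_1 = 15.4375 / 113.5000 = 0.136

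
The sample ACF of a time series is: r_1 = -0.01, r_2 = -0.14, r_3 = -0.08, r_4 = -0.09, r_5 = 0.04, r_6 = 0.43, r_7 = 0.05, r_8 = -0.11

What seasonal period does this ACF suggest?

6

The largest autocorrelation is r_6 = 0.43; the remaining lags stay at or below 0.05.
The dominant spike at lag 6 indicates a seasonal period of 6.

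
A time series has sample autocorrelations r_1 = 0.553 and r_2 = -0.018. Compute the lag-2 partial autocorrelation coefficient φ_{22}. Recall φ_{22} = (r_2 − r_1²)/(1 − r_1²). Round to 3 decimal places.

-0.466

φ_{22} = (r_2 − r_1²) / (1 − r_1²)
r_1² = (0.553)² = 0.305809
Numerator = -0.018 − 0.3058 = -0.3238; denominator = 1 − 0.3058 = 0.6942
φ_{22} = -0.3238 / 0.6942 = -0.466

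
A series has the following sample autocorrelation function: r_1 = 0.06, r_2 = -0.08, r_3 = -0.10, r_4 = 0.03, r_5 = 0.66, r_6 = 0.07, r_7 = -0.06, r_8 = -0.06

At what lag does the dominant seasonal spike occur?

The largest autocorrelation is r_5 = 0.66; the remaining lags stay at or below 0.07.
The dominant spike at lag 5 indicates a seasonal period of 5.

5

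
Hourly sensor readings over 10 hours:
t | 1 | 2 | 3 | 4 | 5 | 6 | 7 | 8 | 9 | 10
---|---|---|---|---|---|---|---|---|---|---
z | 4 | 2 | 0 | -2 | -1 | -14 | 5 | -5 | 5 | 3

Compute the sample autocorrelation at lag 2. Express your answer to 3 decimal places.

Mean z̄ = (4 + 2 + 0 − 2 − 1 − 14 + 5 − 5 + 5 + 3)/10 = -0.3000
Numerator Σ_{t=1}^{8}(z_t−z̄)(z_{t+2}−z̄) = 93.7200
Denominator Σ(z_t−z̄)² = 304.1000
r_2 = 93.7200 / 304.1000 = 0.308

0.308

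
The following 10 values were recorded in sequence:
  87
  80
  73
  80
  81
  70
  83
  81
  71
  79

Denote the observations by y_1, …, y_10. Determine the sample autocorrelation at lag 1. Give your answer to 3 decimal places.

-0.264

Mean ȳ = (87 + 80 + 73 + 80 + 81 + 70 + 83 + 81 + 71 + 79)/10 = 78.5000
Numerator Σ_{t=1}^{9}(y_t−ȳ)(y_{t+1}−ȳ) = -70.7500
Denominator Σ(y_t−ȳ)² = 268.5000
r_1 = -70.7500 / 268.5000 = -0.264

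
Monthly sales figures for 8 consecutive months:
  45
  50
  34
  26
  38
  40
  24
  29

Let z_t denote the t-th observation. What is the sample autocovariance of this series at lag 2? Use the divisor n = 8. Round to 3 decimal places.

Mean z̄ = (45 + 50 + 34 + 26 + 38 + 40 + 24 + 29)/8 = 35.7500
Deviations: 9.2500, 14.2500, -1.7500, -9.7500, 2.2500, 4.2500, -11.7500, -6.7500
Σ_{t=1}^{6}(z_t−z̄)(z_{t+2}−z̄) = -255.6250
γ_2 = -255.6250 / 8 = -31.953

-31.953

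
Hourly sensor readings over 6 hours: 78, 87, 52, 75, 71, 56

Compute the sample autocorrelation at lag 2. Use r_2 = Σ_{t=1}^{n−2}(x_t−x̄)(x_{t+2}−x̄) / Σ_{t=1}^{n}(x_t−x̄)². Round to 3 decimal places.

-0.166

Mean x̄ = (78 + 87 + 52 + 75 + 71 + 56)/6 = 69.8333
Σ(x_t−x̄)(x_{t+2}−x̄) = (-145.6389) + (88.6944) + (-20.8056) + (-71.4722) = -149.2222
Denominator Σ(x_t−x̄)² = 898.8333
r_2 = -149.2222 / 898.8333 = -0.166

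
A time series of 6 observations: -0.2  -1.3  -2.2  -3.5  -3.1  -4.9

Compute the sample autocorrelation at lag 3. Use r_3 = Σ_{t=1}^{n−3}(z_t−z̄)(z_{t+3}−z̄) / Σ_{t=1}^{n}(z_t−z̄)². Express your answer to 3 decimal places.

Mean z̄ = (-0.2 − 1.3 − 2.2 − 3.5 − 3.1 − 4.9)/6 = -2.5333
Numerator Σ_{t=1}^{3}(z_t−z̄)(z_{t+3}−z̄) = -3.7433
Denominator Σ(z_t−z̄)² = 13.9333
r_3 = -3.7433 / 13.9333 = -0.269

-0.269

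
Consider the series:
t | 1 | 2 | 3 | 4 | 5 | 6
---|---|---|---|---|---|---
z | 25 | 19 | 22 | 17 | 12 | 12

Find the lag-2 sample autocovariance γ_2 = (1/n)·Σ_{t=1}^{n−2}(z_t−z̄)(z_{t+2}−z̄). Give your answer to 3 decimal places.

1.574

Mean z̄ = (25 + 19 + 22 + 17 + 12 + 12)/6 = 17.8333
Deviations: 7.1667, 1.1667, 4.1667, -0.8333, -5.8333, -5.8333
Σ_{t=1}^{4}(z_t−z̄)(z_{t+2}−z̄) = 9.4444
γ_2 = 9.4444 / 6 = 1.574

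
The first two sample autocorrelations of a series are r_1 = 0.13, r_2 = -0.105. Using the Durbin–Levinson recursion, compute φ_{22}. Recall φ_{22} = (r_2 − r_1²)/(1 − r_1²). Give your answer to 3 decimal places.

φ_{22} = (r_2 − r_1²) / (1 − r_1²)
r_1² = (0.13)² = 0.0169
Numerator = -0.105 − 0.0169 = -0.1219; denominator = 1 − 0.0169 = 0.9831
φ_{22} = -0.1219 / 0.9831 = -0.124

-0.124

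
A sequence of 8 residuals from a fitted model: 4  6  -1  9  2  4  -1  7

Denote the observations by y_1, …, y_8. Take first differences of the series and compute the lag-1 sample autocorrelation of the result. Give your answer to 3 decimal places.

First differences Δy: 2, -7, 10, -7, 2, -5, 8
Mean of differences = 0.4286
Numerator Σ(Δy_t−Δȳ)(Δy_{t+1}−Δȳ) = -215.1837
Denominator Σ(Δy_t−Δȳ)² = 293.7143
r_1(Δy) = -215.1837 / 293.7143 = -0.733

-0.733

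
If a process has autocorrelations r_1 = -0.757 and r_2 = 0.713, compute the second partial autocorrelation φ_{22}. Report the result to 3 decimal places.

φ_{22} = (r_2 − r_1²) / (1 − r_1²)
r_1² = (-0.757)² = 0.573049
Numerator = 0.713 − 0.5730 = 0.1400; denominator = 1 − 0.5730 = 0.4270
φ_{22} = 0.1400 / 0.4270 = 0.328

0.328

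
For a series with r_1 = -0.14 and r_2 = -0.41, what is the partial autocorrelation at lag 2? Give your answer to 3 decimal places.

-0.438

φ_{22} = (r_2 − r_1²) / (1 − r_1²)
r_1² = (-0.14)² = 0.0196
Numerator = -0.41 − 0.0196 = -0.4296; denominator = 1 − 0.0196 = 0.9804
φ_{22} = -0.4296 / 0.9804 = -0.438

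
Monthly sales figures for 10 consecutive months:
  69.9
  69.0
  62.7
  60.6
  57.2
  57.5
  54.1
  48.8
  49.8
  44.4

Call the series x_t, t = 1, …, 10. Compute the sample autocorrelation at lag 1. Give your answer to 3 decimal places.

0.648

Mean x̄ = (69.9 + 69.0 + 62.7 + 60.6 + 57.2 + 57.5 + 54.1 + 48.8 + 49.8 + 44.4)/10 = 57.4000
Numerator Σ_{t=1}^{9}(x_t−x̄)(x_{t+1}−x̄) = 414.9900
Denominator Σ(x_t−x̄)² = 640.8000
r_1 = 414.9900 / 640.8000 = 0.648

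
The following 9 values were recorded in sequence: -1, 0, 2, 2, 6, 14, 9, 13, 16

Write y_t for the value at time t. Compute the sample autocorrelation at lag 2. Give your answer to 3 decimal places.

0.307

Mean ȳ = (-1 + 0 + 2 + 2 + 6 + 14 + 9 + 13 + 16)/9 = 6.7778
Σ(y_t−ȳ)(y_{t+2}−ȳ) = (37.1605) + (32.3827) + (3.7160) + (-34.5062) + (-1.7284) + (44.9383) + (20.4938) = 102.4568
Denominator Σ(y_t−ȳ)² = 333.5556
r_2 = 102.4568 / 333.5556 = 0.307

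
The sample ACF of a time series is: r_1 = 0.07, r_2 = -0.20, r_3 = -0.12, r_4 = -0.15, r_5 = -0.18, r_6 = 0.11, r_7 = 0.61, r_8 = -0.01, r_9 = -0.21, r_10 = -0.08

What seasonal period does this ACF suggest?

The largest autocorrelation is r_7 = 0.61; the remaining lags stay at or below 0.11.
The dominant spike at lag 7 indicates a seasonal period of 7.

7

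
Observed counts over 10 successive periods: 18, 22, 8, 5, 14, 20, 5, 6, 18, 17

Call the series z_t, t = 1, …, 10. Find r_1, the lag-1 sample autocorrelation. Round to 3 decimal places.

Mean z̄ = (18 + 22 + 8 + 5 + 14 + 20 + 5 + 6 + 18 + 17)/10 = 13.3000
Numerator Σ_{t=1}^{9}(z_t−z̄)(z_{t+1}−z̄) = 25.7100
Denominator Σ(z_t−z̄)² = 398.1000
r_1 = 25.7100 / 398.1000 = 0.065

0.065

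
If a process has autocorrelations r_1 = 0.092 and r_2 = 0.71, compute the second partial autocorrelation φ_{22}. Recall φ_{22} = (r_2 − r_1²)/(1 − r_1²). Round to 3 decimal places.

φ_{22} = (r_2 − r_1²) / (1 − r_1²)
r_1² = (0.092)² = 0.008464
Numerator = 0.71 − 0.0085 = 0.7015; denominator = 1 − 0.0085 = 0.9915
φ_{22} = 0.7015 / 0.9915 = 0.708

0.708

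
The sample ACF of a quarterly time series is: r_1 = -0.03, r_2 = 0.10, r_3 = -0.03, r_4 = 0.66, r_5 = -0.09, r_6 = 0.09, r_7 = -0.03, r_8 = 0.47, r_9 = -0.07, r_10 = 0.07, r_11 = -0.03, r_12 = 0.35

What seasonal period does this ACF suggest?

The largest autocorrelation is r_4 = 0.66, with weaker echoes at lags 8 (0.47) and 12 (0.35); the remaining lags stay at or below 0.10.
The dominant spike at lag 4 indicates a seasonal period of 4.

4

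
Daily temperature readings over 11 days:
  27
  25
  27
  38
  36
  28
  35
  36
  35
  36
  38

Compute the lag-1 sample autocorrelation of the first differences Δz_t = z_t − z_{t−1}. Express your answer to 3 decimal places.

-0.209

First differences Δz: -2, 2, 11, -2, -8, 7, 1, -1, 1, 2
Mean of differences = 1.1000
Numerator Σ(Δz_t−Δz̄)(Δz_{t+1}−Δz̄) = -50.3100
Denominator Σ(Δz_t−Δz̄)² = 240.9000
r_1(Δz) = -50.3100 / 240.9000 = -0.209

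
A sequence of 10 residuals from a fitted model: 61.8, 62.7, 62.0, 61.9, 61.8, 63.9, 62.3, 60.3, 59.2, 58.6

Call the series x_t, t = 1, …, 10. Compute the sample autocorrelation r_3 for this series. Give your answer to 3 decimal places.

-0.255

Mean x̄ = (61.8 + 62.7 + 62.0 + 61.9 + 61.8 + 63.9 + 62.3 + 60.3 + 59.2 + 58.6)/10 = 61.4500
Numerator Σ_{t=1}^{7}(x_t−x̄)(x_{t+3}−x̄) = -6.0125
Denominator Σ(x_t−x̄)² = 23.5450
r_3 = -6.0125 / 23.5450 = -0.255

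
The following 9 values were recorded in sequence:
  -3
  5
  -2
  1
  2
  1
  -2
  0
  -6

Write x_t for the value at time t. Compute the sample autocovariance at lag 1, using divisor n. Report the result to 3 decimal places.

-2.553

Mean x̄ = (-3 + 5 − 2 + 1 + 2 + 1 − 2 + 0 − 6)/9 = -0.4444
Σ_{t=1}^{8}(x_t−x̄)(x_{t+1}−x̄) = -22.9753
γ_1 = -22.9753 / 9 = -2.553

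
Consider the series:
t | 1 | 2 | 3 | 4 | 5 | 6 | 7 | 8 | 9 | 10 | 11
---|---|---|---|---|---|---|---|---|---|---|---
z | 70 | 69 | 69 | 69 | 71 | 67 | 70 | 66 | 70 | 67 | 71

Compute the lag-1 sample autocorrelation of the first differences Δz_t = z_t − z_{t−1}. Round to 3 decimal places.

First differences Δz: -1, 0, 0, 2, -4, 3, -4, 4, -3, 4
Mean of differences = 0.1000
Numerator Σ(Δz_t−Δz̄)(Δz_{t+1}−Δz̄) = -71.8100
Denominator Σ(Δz_t−Δz̄)² = 86.9000
r_1(Δz) = -71.8100 / 86.9000 = -0.826

-0.826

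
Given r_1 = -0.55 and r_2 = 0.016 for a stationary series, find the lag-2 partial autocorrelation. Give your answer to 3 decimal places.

φ_{22} = (r_2 − r_1²) / (1 − r_1²)
r_1² = (-0.55)² = 0.3025
Numerator = 0.016 − 0.3025 = -0.2865; denominator = 1 − 0.3025 = 0.6975
φ_{22} = -0.2865 / 0.6975 = -0.411

-0.411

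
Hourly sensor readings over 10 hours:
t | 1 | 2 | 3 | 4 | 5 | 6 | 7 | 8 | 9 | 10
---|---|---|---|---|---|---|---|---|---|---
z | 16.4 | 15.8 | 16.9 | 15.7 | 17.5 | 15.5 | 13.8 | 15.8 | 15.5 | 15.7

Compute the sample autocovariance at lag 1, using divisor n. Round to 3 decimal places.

-0.017

Mean z̄ = (16.4 + 15.8 + 16.9 + 15.7 + 17.5 + 15.5 + 13.8 + 15.8 + 15.5 + 15.7)/10 = 15.8600
Σ_{t=1}^{9}(z_t−z̄)(z_{t+1}−z̄) = -0.1696
γ_1 = -0.1696 / 10 = -0.017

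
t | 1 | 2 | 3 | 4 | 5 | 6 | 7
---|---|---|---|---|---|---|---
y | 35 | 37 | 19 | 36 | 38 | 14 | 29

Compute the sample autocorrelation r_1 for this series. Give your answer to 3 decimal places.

-0.315

Mean ȳ = (35 + 37 + 19 + 36 + 38 + 14 + 29)/7 = 29.7143
Numerator Σ_{t=1}^{6}(y_t−ȳ)(y_{t+1}−ȳ) = -173.7959
Denominator Σ(y_t−ȳ)² = 551.4286
r_1 = -173.7959 / 551.4286 = -0.315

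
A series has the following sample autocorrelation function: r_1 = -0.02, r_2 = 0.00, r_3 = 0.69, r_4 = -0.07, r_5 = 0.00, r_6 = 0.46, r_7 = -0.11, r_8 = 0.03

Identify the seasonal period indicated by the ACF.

3

The largest autocorrelation is r_3 = 0.69, with a weaker echo at lag 6 (0.46); the remaining lags stay at or below 0.03.
The dominant spike at lag 3 indicates a seasonal period of 3.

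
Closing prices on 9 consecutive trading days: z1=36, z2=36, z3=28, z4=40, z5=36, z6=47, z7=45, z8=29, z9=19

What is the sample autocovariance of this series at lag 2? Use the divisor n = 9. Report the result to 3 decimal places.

Mean z̄ = (36 + 36 + 28 + 40 + 36 + 47 + 45 + 29 + 19)/9 = 35.1111
Σ_{t=1}^{7}(z_t−z̄)(z_{t+2}−z̄) = -173.3580
γ_2 = -173.3580 / 9 = -19.262

-19.262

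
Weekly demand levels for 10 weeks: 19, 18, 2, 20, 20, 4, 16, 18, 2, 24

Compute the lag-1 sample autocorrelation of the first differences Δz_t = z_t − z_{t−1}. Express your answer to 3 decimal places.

First differences Δz: -1, -16, 18, 0, -16, 12, 2, -16, 22
Mean of differences = 0.5556
Numerator Σ(Δz_t−Δz̄)(Δz_{t+1}−Δz̄) = -815.4198
Denominator Σ(Δz_t−Δz̄)² = 1722.2222
r_1(Δz) = -815.4198 / 1722.2222 = -0.473

-0.473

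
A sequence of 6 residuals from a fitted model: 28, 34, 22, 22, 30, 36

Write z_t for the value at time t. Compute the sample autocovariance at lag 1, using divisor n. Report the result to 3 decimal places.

1.037

Mean z̄ = (28 + 34 + 22 + 22 + 30 + 36)/6 = 28.6667
Σ_{t=1}^{5}(z_t−z̄)(z_{t+1}−z̄) = 6.2222
γ_1 = 6.2222 / 6 = 1.037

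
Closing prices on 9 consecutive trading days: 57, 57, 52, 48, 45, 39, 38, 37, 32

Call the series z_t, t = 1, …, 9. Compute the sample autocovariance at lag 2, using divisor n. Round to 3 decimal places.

26.778

Mean z̄ = (57 + 57 + 52 + 48 + 45 + 39 + 38 + 37 + 32)/9 = 45.0000
Σ_{t=1}^{7}(z_t−z̄)(z_{t+2}−z̄) = 241.0000
γ_2 = 241.0000 / 9 = 26.778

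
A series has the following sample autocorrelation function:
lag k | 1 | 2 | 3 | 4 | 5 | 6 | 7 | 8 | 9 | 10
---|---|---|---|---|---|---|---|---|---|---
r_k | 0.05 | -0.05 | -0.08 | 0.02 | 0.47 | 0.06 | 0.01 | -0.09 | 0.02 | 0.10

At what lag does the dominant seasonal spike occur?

The largest autocorrelation is r_5 = 0.47; the remaining lags stay at or below 0.10.
The dominant spike at lag 5 indicates a seasonal period of 5.

5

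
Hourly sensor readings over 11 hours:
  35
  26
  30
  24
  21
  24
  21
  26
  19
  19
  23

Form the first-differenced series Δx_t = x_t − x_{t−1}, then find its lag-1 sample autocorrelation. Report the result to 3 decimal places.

First differences Δx: -9, 4, -6, -3, 3, -3, 5, -7, 0, 4
Mean of differences = -1.2000
Numerator Σ(Δx_t−Δx̄)(Δx_{t+1}−Δx̄) = -119.8400
Denominator Σ(Δx_t−Δx̄)² = 235.6000
r_1(Δx) = -119.8400 / 235.6000 = -0.509

-0.509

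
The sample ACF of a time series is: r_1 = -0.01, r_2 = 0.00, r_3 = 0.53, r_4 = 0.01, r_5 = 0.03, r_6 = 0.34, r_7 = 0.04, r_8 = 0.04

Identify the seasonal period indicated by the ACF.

3

The largest autocorrelation is r_3 = 0.53, with a weaker echo at lag 6 (0.34); the remaining lags stay at or below 0.04.
The dominant spike at lag 3 indicates a seasonal period of 3.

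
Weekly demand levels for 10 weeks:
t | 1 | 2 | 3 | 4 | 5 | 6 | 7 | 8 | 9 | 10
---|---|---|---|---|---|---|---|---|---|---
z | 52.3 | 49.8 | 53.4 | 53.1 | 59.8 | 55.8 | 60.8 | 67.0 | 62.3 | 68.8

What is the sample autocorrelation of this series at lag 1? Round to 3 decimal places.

0.529

Mean z̄ = (52.3 + 49.8 + 53.4 + 53.1 + 59.8 + 55.8 + 60.8 + 67.0 + 62.3 + 68.8)/10 = 58.3100
Numerator Σ_{t=1}^{9}(z_t−z̄)(z_{t+1}−z̄) = 198.9239
Denominator Σ(z_t−z̄)² = 375.9890
r_1 = 198.9239 / 375.9890 = 0.529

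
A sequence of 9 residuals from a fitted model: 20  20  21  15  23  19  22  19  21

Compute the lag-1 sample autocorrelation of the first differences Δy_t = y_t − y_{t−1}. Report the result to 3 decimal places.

-0.813

First differences Δy: 0, 1, -6, 8, -4, 3, -3, 2
Mean of differences = 0.1250
Numerator Σ(Δy_t−Δȳ)(Δy_{t+1}−Δȳ) = -112.8906
Denominator Σ(Δy_t−Δȳ)² = 138.8750
r_1(Δy) = -112.8906 / 138.8750 = -0.813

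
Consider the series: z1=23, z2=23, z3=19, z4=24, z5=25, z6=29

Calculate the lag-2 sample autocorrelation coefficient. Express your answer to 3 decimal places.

Mean z̄ = (23 + 23 + 19 + 24 + 25 + 29)/6 = 23.8333
Deviations from mean: -0.8333, -0.8333, -4.8333, 0.1667, 1.1667, 5.1667
Σ(z_t−z̄)(z_{t+2}−z̄) = (4.0278) + (-0.1389) + (-5.6389) + (0.8611) = -0.8889
Denominator Σ(z_t−z̄)² = 52.8333
r_2 = -0.8889 / 52.8333 = -0.017

-0.017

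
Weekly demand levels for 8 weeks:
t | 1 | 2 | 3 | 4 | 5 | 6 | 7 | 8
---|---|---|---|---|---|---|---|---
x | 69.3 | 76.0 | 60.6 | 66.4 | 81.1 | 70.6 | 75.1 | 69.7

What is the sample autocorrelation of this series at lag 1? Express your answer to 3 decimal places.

Mean x̄ = (69.3 + 76.0 + 60.6 + 66.4 + 81.1 + 70.6 + 75.1 + 69.7)/8 = 71.1000
Numerator Σ_{t=1}^{7}(x_t−x̄)(x_{t+1}−x̄) = -70.5200
Denominator Σ(x_t−x̄)² = 277.8000
r_1 = -70.5200 / 277.8000 = -0.254

-0.254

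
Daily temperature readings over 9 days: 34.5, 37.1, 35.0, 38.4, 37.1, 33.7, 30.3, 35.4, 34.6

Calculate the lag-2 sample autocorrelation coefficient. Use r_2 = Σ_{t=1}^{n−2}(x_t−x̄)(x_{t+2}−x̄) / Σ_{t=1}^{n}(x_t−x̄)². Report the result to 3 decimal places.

-0.129

Mean x̄ = (34.5 + 37.1 + 35.0 + 38.4 + 37.1 + 33.7 + 30.3 + 35.4 + 34.6)/9 = 35.1222
Numerator Σ_{t=1}^{7}(x_t−x̄)(x_{t+2}−x̄) = -5.7588
Denominator Σ(x_t−x̄)² = 44.5956
r_2 = -5.7588 / 44.5956 = -0.129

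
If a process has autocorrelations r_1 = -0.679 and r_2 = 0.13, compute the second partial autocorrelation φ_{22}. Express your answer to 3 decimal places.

φ_{22} = (r_2 − r_1²) / (1 − r_1²)
r_1² = (-0.679)² = 0.461041
Numerator = 0.13 − 0.4610 = -0.3310; denominator = 1 − 0.4610 = 0.5390
φ_{22} = -0.3310 / 0.5390 = -0.614

-0.614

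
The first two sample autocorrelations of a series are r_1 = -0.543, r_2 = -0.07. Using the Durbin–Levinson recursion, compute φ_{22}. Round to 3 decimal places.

φ_{22} = (r_2 − r_1²) / (1 − r_1²)
r_1² = (-0.543)² = 0.294849
Numerator = -0.07 − 0.2948 = -0.3648; denominator = 1 − 0.2948 = 0.7052
φ_{22} = -0.3648 / 0.7052 = -0.517

-0.517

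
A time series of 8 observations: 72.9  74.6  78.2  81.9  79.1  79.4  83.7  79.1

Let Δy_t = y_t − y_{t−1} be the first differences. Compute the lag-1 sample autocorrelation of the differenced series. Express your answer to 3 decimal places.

-0.267

First differences Δy: 1.7, 3.6, 3.7, -2.8, 0.3, 4.3, -4.6
Mean of differences = 0.8857
Numerator Σ(Δy_t−Δȳ)(Δy_{t+1}−Δȳ) = -19.0945
Denominator Σ(Δy_t−Δȳ)² = 71.6286
r_1(Δy) = -19.0945 / 71.6286 = -0.267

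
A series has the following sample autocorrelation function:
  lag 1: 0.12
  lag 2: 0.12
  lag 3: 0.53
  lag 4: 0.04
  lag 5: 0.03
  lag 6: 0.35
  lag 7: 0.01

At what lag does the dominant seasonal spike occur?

3

The largest autocorrelation is r_3 = 0.53, with a weaker echo at lag 6 (0.35); the remaining lags stay at or below 0.12.
The dominant spike at lag 3 indicates a seasonal period of 3.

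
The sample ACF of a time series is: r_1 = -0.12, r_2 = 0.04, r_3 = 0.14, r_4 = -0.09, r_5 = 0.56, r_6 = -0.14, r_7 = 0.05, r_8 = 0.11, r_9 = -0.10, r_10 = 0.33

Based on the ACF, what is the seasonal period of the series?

The largest autocorrelation is r_5 = 0.56, with a weaker echo at lag 10 (0.33); the remaining lags stay at or below 0.14.
The dominant spike at lag 5 indicates a seasonal period of 5.

5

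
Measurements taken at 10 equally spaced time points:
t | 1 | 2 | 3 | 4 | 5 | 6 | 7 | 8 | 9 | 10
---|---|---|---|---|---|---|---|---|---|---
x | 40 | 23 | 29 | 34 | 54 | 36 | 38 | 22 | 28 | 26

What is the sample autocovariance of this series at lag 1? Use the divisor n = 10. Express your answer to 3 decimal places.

Mean x̄ = (40 + 23 + 29 + 34 + 54 + 36 + 38 + 22 + 28 + 26)/10 = 33.0000
Σ_{t=1}^{9}(x_t−x̄)(x_{t+1}−x̄) = 100.0000
γ_1 = 100.0000 / 10 = 10.000

10.000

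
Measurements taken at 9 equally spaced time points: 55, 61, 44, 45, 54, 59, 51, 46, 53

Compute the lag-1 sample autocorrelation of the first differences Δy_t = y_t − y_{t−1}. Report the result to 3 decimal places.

-0.182

First differences Δy: 6, -17, 1, 9, 5, -8, -5, 7
Mean of differences = -0.2500
Numerator Σ(Δy_t−Δȳ)(Δy_{t+1}−Δȳ) = -103.8125
Denominator Σ(Δy_t−Δȳ)² = 569.5000
r_1(Δy) = -103.8125 / 569.5000 = -0.182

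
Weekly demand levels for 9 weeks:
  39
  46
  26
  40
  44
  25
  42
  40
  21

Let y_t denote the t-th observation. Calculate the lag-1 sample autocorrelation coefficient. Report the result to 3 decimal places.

-0.388

Mean ȳ = (39 + 46 + 26 + 40 + 44 + 25 + 42 + 40 + 21)/9 = 35.8889
Numerator Σ_{t=1}^{8}(y_t−ȳ)(y_{t+1}−ȳ) = -266.7901
Denominator Σ(y_t−ȳ)² = 686.8889
r_1 = -266.7901 / 686.8889 = -0.388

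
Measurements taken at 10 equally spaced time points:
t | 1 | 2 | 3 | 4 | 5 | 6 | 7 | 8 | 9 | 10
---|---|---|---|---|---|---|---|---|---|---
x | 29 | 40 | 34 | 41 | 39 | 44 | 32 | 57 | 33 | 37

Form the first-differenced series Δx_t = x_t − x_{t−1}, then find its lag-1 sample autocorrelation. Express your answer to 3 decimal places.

First differences Δx: 11, -6, 7, -2, 5, -12, 25, -24, 4
Mean of differences = 0.8889
Numerator Σ(Δx_t−Δx̄)(Δx_{t+1}−Δx̄) = -1182.5679
Denominator Σ(Δx_t−Δx̄)² = 1588.8889
r_1(Δx) = -1182.5679 / 1588.8889 = -0.744

-0.744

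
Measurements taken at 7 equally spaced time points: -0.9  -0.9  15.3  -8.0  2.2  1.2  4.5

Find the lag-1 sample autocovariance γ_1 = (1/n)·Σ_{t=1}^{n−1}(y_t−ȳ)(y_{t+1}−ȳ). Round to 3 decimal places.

Mean ȳ = (-0.9 − 0.9 + 15.3 − 8.0 + 2.2 + 1.2 + 4.5)/7 = 1.9143
Deviations: -2.8143, -2.8143, 13.3857, -9.9143, 0.2857, -0.7143, 2.5857
Σ_{t=1}^{6}(y_t−ȳ)(y_{t+1}−ȳ) = -167.3445
γ_1 = -167.3445 / 7 = -23.906

-23.906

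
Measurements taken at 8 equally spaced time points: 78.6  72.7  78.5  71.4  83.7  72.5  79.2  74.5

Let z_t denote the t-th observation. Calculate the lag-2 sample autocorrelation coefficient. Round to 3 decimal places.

Mean z̄ = (78.6 + 72.7 + 78.5 + 71.4 + 83.7 + 72.5 + 79.2 + 74.5)/8 = 76.3875
Deviations from mean: 2.2125, -3.6875, 2.1125, -4.9875, 7.3125, -3.8875, 2.8125, -1.8875
Σ(z_t−z̄)(z_{t+2}−z̄) = (4.6739) + (18.3914) + (15.4477) + (19.3889) + (20.5664) + (7.3377) = 85.8059
Denominator Σ(z_t−z̄)² = 127.8888
r_2 = 85.8059 / 127.8888 = 0.671

0.671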